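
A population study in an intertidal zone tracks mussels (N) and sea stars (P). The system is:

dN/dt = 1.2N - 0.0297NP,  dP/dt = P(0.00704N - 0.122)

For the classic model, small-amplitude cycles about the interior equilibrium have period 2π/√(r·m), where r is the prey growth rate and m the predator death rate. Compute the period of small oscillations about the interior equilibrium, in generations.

T ≈ 16.4 generations

Here r = 1.2 and m = 0.122, so r·m = 0.146.
ω = √0.146 = 0.383 per generation, hence T = 2π/ω ≈ 16.4 generations.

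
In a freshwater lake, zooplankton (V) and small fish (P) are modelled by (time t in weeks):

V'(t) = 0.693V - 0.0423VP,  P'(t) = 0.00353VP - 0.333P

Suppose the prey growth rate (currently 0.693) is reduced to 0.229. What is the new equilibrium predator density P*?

P* ≈ 5.41

At the interior fixed point, setting dV/dt = 0 with V > 0 fixes P* = (prey growth rate)/(VP coefficient) — independent of the other coefficients.
With the change, P* = 0.229/0.0423 = 5.41; it falls from 16.4.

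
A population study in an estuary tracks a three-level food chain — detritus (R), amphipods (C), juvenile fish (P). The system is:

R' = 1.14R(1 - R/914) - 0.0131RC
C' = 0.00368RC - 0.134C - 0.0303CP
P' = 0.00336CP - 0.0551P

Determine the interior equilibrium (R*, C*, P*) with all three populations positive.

R* ≈ 742, C* ≈ 16.4, P* ≈ 85.7

From dP/dt = 0: 0.00336C* = 0.0551, so C* = 16.4.
From dR/dt = 0: 1.14(1 - R*/914) = 0.0131·16.4, giving R* = 914·(1 - 0.188) = 742.
From dC/dt = 0: 0.00368·742 - 0.134 = 0.0303P*, so P* = 2.6/0.0303 = 85.7.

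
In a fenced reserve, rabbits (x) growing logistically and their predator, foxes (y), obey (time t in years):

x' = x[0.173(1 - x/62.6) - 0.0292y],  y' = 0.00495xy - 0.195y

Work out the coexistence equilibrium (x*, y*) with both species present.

x* ≈ 39.4, y* ≈ 2.2

From dy/dt = 0 with y > 0: 0.00495x* = 0.195, so x* = 39.4.
Substitute into dx/dt = 0: 0.173(1 - 39.4/62.6) = 0.0292y*.
The bracket is 0.371, giving y* = 0.0641/0.0292 = 2.2.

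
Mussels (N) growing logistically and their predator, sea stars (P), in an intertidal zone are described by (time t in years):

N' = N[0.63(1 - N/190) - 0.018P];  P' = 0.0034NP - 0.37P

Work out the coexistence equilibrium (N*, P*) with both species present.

From dP/dt = 0 with P > 0: 0.0034N* = 0.37, so N* = 109.
Substitute into dN/dt = 0: 0.63(1 - 109/190) = 0.018P*.
The bracket is 0.427, giving P* = 0.269/0.018 = 15.

N* ≈ 109, P* ≈ 15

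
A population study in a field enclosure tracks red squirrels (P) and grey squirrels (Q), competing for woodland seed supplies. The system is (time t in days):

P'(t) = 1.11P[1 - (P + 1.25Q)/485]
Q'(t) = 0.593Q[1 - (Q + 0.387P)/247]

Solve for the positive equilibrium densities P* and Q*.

Setting both brackets to zero gives the nullclines P + 1.25Q = 485 and 0.387P + Q = 247.
Substituting Q = 247 - 0.387P into the first: P(1 - 1.25·0.387) = 485 - 1.25·247.
So P* = 176/0.516 = 341, and then Q* = 247 - 0.387·341 = 115.

P* ≈ 341, Q* ≈ 115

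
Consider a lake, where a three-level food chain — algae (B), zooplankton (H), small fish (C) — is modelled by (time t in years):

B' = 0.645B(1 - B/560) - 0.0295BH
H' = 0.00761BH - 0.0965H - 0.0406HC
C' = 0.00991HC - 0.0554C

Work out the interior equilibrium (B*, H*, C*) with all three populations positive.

From dC/dt = 0: 0.00991H* = 0.0554, so H* = 5.59.
From dB/dt = 0: 0.645(1 - B*/560) = 0.0295·5.59, giving B* = 560·(1 - 0.256) = 417.
From dH/dt = 0: 0.00761·417 - 0.0965 = 0.0406C*, so C* = 3.08/0.0406 = 75.8.

B* ≈ 417, H* ≈ 5.59, C* ≈ 75.8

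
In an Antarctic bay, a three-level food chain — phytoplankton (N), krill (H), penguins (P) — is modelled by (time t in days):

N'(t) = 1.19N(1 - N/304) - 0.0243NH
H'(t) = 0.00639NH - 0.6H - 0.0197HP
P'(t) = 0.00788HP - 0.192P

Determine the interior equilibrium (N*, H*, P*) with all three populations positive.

N* ≈ 153, H* ≈ 24.4, P* ≈ 19.1

From dP/dt = 0: 0.00788H* = 0.192, so H* = 24.4.
From dN/dt = 0: 1.19(1 - N*/304) = 0.0243·24.4, giving N* = 304·(1 - 0.498) = 153.
From dH/dt = 0: 0.00639·153 - 0.6 = 0.0197P*, so P* = 0.376/0.0197 = 19.1.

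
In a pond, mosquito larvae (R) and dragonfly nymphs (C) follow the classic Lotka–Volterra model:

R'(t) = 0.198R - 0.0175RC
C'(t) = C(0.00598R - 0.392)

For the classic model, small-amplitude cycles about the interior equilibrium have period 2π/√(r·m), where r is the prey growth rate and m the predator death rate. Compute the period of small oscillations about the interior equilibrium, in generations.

Here r = 0.198 and m = 0.392, so r·m = 0.0776.
ω = √0.0776 = 0.279 per generation, hence T = 2π/ω ≈ 22.6 generations.

T ≈ 22.6 generations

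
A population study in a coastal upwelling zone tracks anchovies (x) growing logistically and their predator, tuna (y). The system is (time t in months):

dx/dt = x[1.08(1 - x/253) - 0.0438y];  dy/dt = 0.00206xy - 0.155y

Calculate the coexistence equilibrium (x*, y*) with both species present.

From dy/dt = 0 with y > 0: 0.00206x* = 0.155, so x* = 75.2.
Substitute into dx/dt = 0: 1.08(1 - 75.2/253) = 0.0438y*.
The bracket is 0.703, giving y* = 0.759/0.0438 = 17.3.

x* ≈ 75.2, y* ≈ 17.3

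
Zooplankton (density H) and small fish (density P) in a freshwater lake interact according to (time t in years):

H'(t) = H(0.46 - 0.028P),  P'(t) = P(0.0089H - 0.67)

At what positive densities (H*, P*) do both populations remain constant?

H* ≈ 75.3, P* ≈ 16.4

Set dP/dt = 0 with P > 0: 0.0089H - 0.67 = 0, so H* = 0.67/0.0089 = 75.3.
Set dH/dt = 0 with H > 0: 0.46 - 0.028P = 0, so P* = 0.46/0.028 = 16.4.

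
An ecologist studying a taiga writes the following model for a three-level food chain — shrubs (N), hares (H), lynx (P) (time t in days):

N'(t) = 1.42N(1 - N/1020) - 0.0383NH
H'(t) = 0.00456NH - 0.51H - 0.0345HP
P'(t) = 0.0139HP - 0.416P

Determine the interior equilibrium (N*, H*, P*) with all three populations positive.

From dP/dt = 0: 0.0139H* = 0.416, so H* = 29.9.
From dN/dt = 0: 1.42(1 - N*/1020) = 0.0383·29.9, giving N* = 1020·(1 - 0.807) = 197.
From dH/dt = 0: 0.00456·197 - 0.51 = 0.0345P*, so P* = 0.387/0.0345 = 11.2.

N* ≈ 197, H* ≈ 29.9, P* ≈ 11.2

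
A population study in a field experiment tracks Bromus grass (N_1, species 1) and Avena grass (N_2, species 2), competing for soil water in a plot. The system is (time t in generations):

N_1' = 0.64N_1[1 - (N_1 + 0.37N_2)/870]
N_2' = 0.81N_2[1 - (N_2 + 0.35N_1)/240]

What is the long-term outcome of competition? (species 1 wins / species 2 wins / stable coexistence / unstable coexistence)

species 1 excludes species 2

Compare the nullcline intercepts: K1/α12 = 870/0.37 = 2350 > K2 = 240; K2/α21 = 240/0.35 = 686 < K1 = 870.
Since the inequalities point opposite ways, species 1 can invade but species 2 cannot.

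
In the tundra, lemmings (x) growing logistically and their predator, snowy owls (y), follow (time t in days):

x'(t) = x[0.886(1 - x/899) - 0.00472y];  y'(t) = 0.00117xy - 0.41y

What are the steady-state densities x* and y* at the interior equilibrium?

x* ≈ 350, y* ≈ 115

From dy/dt = 0 with y > 0: 0.00117x* = 0.41, so x* = 350.
Substitute into dx/dt = 0: 0.886(1 - 350/899) = 0.00472y*.
The bracket is 0.61, giving y* = 0.541/0.00472 = 115.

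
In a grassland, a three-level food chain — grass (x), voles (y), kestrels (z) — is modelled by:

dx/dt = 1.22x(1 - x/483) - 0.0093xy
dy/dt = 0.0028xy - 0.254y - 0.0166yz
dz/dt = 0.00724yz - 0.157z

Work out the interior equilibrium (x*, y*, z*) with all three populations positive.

x* ≈ 403, y* ≈ 21.7, z* ≈ 52.7

From dz/dt = 0: 0.00724y* = 0.157, so y* = 21.7.
From dx/dt = 0: 1.22(1 - x*/483) = 0.0093·21.7, giving x* = 483·(1 - 0.165) = 403.
From dy/dt = 0: 0.0028·403 - 0.254 = 0.0166z*, so z* = 0.875/0.0166 = 52.7.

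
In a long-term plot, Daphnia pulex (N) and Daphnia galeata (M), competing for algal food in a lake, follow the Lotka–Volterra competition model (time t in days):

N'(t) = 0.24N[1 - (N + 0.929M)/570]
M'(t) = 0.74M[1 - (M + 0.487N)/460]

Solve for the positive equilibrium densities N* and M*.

N* ≈ 261, M* ≈ 333

Setting both brackets to zero gives the nullclines N + 0.929M = 570 and 0.487N + M = 460.
Substituting M = 460 - 0.487N into the first: N(1 - 0.929·0.487) = 570 - 0.929·460.
So N* = 143/0.548 = 261, and then M* = 460 - 0.487·261 = 333.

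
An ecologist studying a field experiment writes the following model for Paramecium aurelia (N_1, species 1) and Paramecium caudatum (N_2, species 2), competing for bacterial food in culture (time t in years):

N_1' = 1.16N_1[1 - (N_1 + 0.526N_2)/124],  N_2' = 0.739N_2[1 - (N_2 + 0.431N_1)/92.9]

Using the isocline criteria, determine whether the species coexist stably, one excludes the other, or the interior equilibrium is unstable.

stable coexistence

Compare the nullcline intercepts: K1/α12 = 124/0.526 = 236 > K2 = 92.9; K2/α21 = 92.9/0.431 = 216 > K1 = 124.
Since both inequalities hold, each species can invade when rare, so the interior equilibrium is stable.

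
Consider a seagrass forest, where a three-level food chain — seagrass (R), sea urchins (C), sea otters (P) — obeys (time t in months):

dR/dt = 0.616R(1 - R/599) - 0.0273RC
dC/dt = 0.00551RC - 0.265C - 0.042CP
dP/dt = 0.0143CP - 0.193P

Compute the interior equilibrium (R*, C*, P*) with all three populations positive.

R* ≈ 241, C* ≈ 13.5, P* ≈ 25.3

From dP/dt = 0: 0.0143C* = 0.193, so C* = 13.5.
From dR/dt = 0: 0.616(1 - R*/599) = 0.0273·13.5, giving R* = 599·(1 - 0.598) = 241.
From dC/dt = 0: 0.00551·241 - 0.265 = 0.042P*, so P* = 1.06/0.042 = 25.3.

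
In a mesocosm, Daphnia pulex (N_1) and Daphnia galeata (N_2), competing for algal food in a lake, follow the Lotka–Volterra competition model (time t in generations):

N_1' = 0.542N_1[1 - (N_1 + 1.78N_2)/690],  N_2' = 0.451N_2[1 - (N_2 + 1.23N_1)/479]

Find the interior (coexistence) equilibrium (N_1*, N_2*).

Setting both brackets to zero gives the nullclines N_1 + 1.78N_2 = 690 and 1.23N_1 + N_2 = 479.
Substituting N_2 = 479 - 1.23N_1 into the first: N_1(1 - 1.78·1.23) = 690 - 1.78·479.
So N_1* = -163/-1.19 = 137, and then N_2* = 479 - 1.23·137 = 311.

N_1* ≈ 137, N_2* ≈ 311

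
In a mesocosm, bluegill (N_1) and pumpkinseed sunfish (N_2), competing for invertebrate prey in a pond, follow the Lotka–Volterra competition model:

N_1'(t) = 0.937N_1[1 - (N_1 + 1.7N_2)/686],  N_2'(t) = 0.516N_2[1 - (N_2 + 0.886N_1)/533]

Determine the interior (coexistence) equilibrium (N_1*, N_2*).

N_1* ≈ 435, N_2* ≈ 148

Setting both brackets to zero gives the nullclines N_1 + 1.7N_2 = 686 and 0.886N_1 + N_2 = 533.
Substituting N_2 = 533 - 0.886N_1 into the first: N_1(1 - 1.7·0.886) = 686 - 1.7·533.
So N_1* = -220/-0.506 = 435, and then N_2* = 533 - 0.886·435 = 148.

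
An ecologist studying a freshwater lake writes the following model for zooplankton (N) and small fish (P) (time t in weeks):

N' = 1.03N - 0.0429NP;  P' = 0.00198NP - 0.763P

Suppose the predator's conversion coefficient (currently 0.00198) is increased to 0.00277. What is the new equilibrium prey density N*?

At the interior fixed point, setting dP/dt = 0 with P > 0 fixes N* = (predator death rate)/(NP coefficient) — independent of the other coefficients.
With the change, N* = 0.763/0.00277 = 275; it falls from 385.

N* ≈ 275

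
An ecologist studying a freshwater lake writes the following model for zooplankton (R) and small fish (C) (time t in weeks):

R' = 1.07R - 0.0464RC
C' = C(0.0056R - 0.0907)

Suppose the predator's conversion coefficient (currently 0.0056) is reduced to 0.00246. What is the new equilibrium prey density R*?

At the interior fixed point, setting dC/dt = 0 with C > 0 fixes R* = (predator death rate)/(RC coefficient) — independent of the other coefficients.
With the change, R* = 0.0907/0.00246 = 36.9; it rises from 16.2.

R* ≈ 36.9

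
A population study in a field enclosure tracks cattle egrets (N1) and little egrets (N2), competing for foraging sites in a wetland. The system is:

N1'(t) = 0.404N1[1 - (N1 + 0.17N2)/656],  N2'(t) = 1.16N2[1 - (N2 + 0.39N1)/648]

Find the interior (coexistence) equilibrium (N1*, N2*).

N1* ≈ 585, N2* ≈ 420

Setting both brackets to zero gives the nullclines N1 + 0.17N2 = 656 and 0.39N1 + N2 = 648.
Substituting N2 = 648 - 0.39N1 into the first: N1(1 - 0.17·0.39) = 656 - 0.17·648.
So N1* = 546/0.934 = 585, and then N2* = 648 - 0.39·585 = 420.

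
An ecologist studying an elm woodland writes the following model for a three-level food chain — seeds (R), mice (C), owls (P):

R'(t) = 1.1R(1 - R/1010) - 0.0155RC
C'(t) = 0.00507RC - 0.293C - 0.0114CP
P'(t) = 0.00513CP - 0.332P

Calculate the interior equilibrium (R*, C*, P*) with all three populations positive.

R* ≈ 89, C* ≈ 64.7, P* ≈ 13.9

From dP/dt = 0: 0.00513C* = 0.332, so C* = 64.7.
From dR/dt = 0: 1.1(1 - R*/1010) = 0.0155·64.7, giving R* = 1010·(1 - 0.912) = 89.
From dC/dt = 0: 0.00507·89 - 0.293 = 0.0114P*, so P* = 0.158/0.0114 = 13.9.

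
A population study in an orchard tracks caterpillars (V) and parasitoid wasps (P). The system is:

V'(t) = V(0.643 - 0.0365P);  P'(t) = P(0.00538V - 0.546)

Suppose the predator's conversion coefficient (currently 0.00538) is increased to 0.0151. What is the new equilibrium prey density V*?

At the interior fixed point, setting dP/dt = 0 with P > 0 fixes V* = (predator death rate)/(VP coefficient) — independent of the other coefficients.
With the change, V* = 0.546/0.0151 = 36.2; it falls from 101.

V* ≈ 36.2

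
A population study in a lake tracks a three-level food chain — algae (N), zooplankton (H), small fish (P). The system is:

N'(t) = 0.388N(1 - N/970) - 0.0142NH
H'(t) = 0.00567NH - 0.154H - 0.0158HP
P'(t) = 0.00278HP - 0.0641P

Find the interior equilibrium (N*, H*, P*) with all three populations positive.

From dP/dt = 0: 0.00278H* = 0.0641, so H* = 23.1.
From dN/dt = 0: 0.388(1 - N*/970) = 0.0142·23.1, giving N* = 970·(1 - 0.844) = 151.
From dH/dt = 0: 0.00567·151 - 0.154 = 0.0158P*, so P* = 0.705/0.0158 = 44.6.

N* ≈ 151, H* ≈ 23.1, P* ≈ 44.6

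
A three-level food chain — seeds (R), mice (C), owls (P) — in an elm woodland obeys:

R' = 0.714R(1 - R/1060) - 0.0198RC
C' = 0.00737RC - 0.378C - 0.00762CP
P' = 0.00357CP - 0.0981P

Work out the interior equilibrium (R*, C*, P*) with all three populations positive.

From dP/dt = 0: 0.00357C* = 0.0981, so C* = 27.5.
From dR/dt = 0: 0.714(1 - R*/1060) = 0.0198·27.5, giving R* = 1060·(1 - 0.762) = 252.
From dC/dt = 0: 0.00737·252 - 0.378 = 0.00762P*, so P* = 1.48/0.00762 = 194.

R* ≈ 252, C* ≈ 27.5, P* ≈ 194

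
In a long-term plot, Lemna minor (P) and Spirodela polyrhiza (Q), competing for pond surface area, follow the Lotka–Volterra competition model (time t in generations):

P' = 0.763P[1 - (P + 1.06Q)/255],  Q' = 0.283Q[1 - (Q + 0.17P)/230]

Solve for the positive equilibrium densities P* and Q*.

P* ≈ 13.7, Q* ≈ 228

Setting both brackets to zero gives the nullclines P + 1.06Q = 255 and 0.17P + Q = 230.
Substituting Q = 230 - 0.17P into the first: P(1 - 1.06·0.17) = 255 - 1.06·230.
So P* = 11.2/0.82 = 13.7, and then Q* = 230 - 0.17·13.7 = 228.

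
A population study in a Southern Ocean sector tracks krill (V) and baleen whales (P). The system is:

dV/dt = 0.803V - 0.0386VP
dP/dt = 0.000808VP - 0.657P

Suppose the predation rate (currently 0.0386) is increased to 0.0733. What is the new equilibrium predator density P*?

At the interior fixed point, setting dV/dt = 0 with V > 0 fixes P* = (prey growth rate)/(VP coefficient) — independent of the other coefficients.
With the change, P* = 0.803/0.0733 = 11; it falls from 20.8.

P* ≈ 11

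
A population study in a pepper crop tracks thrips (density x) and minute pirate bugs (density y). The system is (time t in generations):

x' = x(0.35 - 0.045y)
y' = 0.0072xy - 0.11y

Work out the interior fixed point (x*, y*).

Set dy/dt = 0 with y > 0: 0.0072x - 0.11 = 0, so x* = 0.11/0.0072 = 15.3.
Set dx/dt = 0 with x > 0: 0.35 - 0.045y = 0, so y* = 0.35/0.045 = 7.78.

x* ≈ 15.3, y* ≈ 7.78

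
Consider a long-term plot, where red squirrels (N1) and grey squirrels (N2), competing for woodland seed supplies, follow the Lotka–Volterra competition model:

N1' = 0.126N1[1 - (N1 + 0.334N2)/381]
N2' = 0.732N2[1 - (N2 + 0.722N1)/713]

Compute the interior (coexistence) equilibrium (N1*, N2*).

Setting both brackets to zero gives the nullclines N1 + 0.334N2 = 381 and 0.722N1 + N2 = 713.
Substituting N2 = 713 - 0.722N1 into the first: N1(1 - 0.334·0.722) = 381 - 0.334·713.
So N1* = 143/0.759 = 188, and then N2* = 713 - 0.722·188 = 577.

N1* ≈ 188, N2* ≈ 577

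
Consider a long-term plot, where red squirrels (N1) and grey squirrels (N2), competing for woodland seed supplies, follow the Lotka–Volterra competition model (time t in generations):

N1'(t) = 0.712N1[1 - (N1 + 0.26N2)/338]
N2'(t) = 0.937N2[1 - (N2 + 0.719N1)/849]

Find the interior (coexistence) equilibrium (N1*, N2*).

Setting both brackets to zero gives the nullclines N1 + 0.26N2 = 338 and 0.719N1 + N2 = 849.
Substituting N2 = 849 - 0.719N1 into the first: N1(1 - 0.26·0.719) = 338 - 0.26·849.
So N1* = 117/0.813 = 144, and then N2* = 849 - 0.719·144 = 745.

N1* ≈ 144, N2* ≈ 745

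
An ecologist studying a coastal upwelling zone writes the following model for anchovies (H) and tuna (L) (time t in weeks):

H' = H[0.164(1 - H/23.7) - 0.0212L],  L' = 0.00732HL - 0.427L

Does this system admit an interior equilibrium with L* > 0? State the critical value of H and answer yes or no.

Threshold H = 58.3; K < 58.3, so no, the predator goes extinct.

The predator equation gives dL/dt > 0 only when H > 0.427/0.00732 = 58.3.
Without the predator, H → K = 23.7. Since 23.7 < 58.3, the predator cannot invade.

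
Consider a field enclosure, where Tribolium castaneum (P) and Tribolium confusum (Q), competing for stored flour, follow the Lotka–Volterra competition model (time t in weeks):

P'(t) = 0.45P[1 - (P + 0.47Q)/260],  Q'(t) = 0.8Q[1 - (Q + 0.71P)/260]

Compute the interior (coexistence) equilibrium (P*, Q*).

Setting both brackets to zero gives the nullclines P + 0.47Q = 260 and 0.71P + Q = 260.
Substituting Q = 260 - 0.71P into the first: P(1 - 0.47·0.71) = 260 - 0.47·260.
So P* = 138/0.666 = 207, and then Q* = 260 - 0.71·207 = 113.

P* ≈ 207, Q* ≈ 113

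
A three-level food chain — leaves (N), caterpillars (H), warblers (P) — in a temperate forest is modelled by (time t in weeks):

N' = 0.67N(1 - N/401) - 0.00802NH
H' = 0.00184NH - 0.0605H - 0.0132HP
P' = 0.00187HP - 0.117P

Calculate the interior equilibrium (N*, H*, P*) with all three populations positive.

N* ≈ 101, H* ≈ 62.6, P* ≈ 9.45

From dP/dt = 0: 0.00187H* = 0.117, so H* = 62.6.
From dN/dt = 0: 0.67(1 - N*/401) = 0.00802·62.6, giving N* = 401·(1 - 0.749) = 101.
From dH/dt = 0: 0.00184·101 - 0.0605 = 0.0132P*, so P* = 0.125/0.0132 = 9.45.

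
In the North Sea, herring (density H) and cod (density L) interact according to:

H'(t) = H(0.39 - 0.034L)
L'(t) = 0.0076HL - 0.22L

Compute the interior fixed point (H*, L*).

Set dL/dt = 0 with L > 0: 0.0076H - 0.22 = 0, so H* = 0.22/0.0076 = 28.9.
Set dH/dt = 0 with H > 0: 0.39 - 0.034L = 0, so L* = 0.39/0.034 = 11.5.

H* ≈ 28.9, L* ≈ 11.5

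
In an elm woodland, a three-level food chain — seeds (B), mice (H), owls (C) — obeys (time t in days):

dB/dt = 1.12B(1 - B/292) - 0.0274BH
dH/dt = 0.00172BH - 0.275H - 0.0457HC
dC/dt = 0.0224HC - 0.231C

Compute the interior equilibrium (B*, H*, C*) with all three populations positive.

B* ≈ 218, H* ≈ 10.3, C* ≈ 2.2

From dC/dt = 0: 0.0224H* = 0.231, so H* = 10.3.
From dB/dt = 0: 1.12(1 - B*/292) = 0.0274·10.3, giving B* = 292·(1 - 0.252) = 218.
From dH/dt = 0: 0.00172·218 - 0.275 = 0.0457C*, so C* = 0.101/0.0457 = 2.2.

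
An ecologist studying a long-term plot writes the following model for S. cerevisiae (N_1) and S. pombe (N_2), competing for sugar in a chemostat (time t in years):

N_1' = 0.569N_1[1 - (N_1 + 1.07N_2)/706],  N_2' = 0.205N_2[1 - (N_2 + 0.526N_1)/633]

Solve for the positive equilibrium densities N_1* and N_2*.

N_1* ≈ 65.6, N_2* ≈ 598

Setting both brackets to zero gives the nullclines N_1 + 1.07N_2 = 706 and 0.526N_1 + N_2 = 633.
Substituting N_2 = 633 - 0.526N_1 into the first: N_1(1 - 1.07·0.526) = 706 - 1.07·633.
So N_1* = 28.7/0.437 = 65.6, and then N_2* = 633 - 0.526·65.6 = 598.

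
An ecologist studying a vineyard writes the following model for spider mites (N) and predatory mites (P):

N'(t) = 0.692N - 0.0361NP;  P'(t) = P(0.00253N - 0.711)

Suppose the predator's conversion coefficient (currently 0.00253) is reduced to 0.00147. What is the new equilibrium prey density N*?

N* ≈ 484

At the interior fixed point, setting dP/dt = 0 with P > 0 fixes N* = (predator death rate)/(NP coefficient) — independent of the other coefficients.
With the change, N* = 0.711/0.00147 = 484; it rises from 281.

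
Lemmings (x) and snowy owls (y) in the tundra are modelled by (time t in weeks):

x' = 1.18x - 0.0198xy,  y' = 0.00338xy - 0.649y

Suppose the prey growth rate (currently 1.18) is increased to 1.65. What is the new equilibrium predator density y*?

At the interior fixed point, setting dx/dt = 0 with x > 0 fixes y* = (prey growth rate)/(xy coefficient) — independent of the other coefficients.
With the change, y* = 1.65/0.0198 = 83.3; it rises from 59.6.

y* ≈ 83.3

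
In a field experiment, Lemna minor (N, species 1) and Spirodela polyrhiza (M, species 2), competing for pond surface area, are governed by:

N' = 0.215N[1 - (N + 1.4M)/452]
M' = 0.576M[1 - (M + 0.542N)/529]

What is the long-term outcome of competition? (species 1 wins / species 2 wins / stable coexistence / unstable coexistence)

Compare the nullcline intercepts: K1/α12 = 452/1.4 = 323 < K2 = 529; K2/α21 = 529/0.542 = 976 > K1 = 452.
Since the inequalities point opposite ways, species 2 can invade but species 1 cannot.

species 2 excludes species 1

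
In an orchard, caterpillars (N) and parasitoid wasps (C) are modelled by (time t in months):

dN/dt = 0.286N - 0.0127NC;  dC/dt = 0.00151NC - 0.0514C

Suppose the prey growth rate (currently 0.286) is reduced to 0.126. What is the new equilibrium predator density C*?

C* ≈ 9.92

At the interior fixed point, setting dN/dt = 0 with N > 0 fixes C* = (prey growth rate)/(NC coefficient) — independent of the other coefficients.
With the change, C* = 0.126/0.0127 = 9.92; it falls from 22.5.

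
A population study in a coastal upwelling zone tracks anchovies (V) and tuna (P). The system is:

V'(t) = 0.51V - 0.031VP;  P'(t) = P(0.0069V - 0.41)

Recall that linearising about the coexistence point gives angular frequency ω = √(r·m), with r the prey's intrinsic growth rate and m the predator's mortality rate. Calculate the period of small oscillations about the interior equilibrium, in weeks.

T ≈ 13.7 weeks

Here r = 0.51 and m = 0.41, so r·m = 0.209.
ω = √0.209 = 0.457 per week, hence T = 2π/ω ≈ 13.7 weeks.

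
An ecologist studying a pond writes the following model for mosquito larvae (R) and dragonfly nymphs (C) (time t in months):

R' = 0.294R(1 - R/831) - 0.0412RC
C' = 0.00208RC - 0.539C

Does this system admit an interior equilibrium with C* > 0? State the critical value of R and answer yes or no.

Threshold R = 259; K > 259, so yes, the predator persists.

The predator equation gives dC/dt > 0 only when R > 0.539/0.00208 = 259.
Without the predator, R → K = 831. Since 831 > 259, the predator can invade and persist.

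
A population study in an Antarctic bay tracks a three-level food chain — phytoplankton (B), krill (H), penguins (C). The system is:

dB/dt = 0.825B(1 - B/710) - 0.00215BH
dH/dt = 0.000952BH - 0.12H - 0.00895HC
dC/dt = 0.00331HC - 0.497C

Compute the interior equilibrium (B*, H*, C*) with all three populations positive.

B* ≈ 432, H* ≈ 150, C* ≈ 32.6

From dC/dt = 0: 0.00331H* = 0.497, so H* = 150.
From dB/dt = 0: 0.825(1 - B*/710) = 0.00215·150, giving B* = 710·(1 - 0.391) = 432.
From dH/dt = 0: 0.000952·432 - 0.12 = 0.00895C*, so C* = 0.291/0.00895 = 32.6.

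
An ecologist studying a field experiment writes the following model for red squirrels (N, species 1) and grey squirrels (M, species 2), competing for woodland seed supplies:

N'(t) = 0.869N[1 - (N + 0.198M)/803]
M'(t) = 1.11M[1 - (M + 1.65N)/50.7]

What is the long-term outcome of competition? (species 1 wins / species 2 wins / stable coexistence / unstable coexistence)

species 1 excludes species 2

Compare the nullcline intercepts: K1/α12 = 803/0.198 = 4060 > K2 = 50.7; K2/α21 = 50.7/1.65 = 30.7 < K1 = 803.
Since the inequalities point opposite ways, species 1 can invade but species 2 cannot.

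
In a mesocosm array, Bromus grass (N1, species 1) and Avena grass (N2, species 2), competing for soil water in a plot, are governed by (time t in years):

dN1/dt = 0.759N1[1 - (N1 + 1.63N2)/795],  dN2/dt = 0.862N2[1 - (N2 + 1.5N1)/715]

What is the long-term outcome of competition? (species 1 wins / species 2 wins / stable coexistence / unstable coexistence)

Compare the nullcline intercepts: K1/α12 = 795/1.63 = 488 < K2 = 715; K2/α21 = 715/1.5 = 477 < K1 = 795.
Since both are reversed, neither can invade when rare; the interior point is a saddle.

unstable coexistence (outcome depends on initial conditions)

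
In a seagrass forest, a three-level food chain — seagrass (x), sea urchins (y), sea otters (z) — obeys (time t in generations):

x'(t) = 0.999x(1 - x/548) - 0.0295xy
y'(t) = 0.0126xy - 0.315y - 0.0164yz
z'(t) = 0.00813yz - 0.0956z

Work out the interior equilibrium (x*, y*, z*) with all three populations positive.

x* ≈ 358, y* ≈ 11.8, z* ≈ 256

From dz/dt = 0: 0.00813y* = 0.0956, so y* = 11.8.
From dx/dt = 0: 0.999(1 - x*/548) = 0.0295·11.8, giving x* = 548·(1 - 0.347) = 358.
From dy/dt = 0: 0.0126·358 - 0.315 = 0.0164z*, so z* = 4.19/0.0164 = 256.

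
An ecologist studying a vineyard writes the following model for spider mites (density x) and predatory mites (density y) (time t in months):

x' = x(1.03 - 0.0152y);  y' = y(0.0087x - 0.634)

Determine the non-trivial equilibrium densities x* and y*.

x* ≈ 72.9, y* ≈ 67.8

Set dy/dt = 0 with y > 0: 0.0087x - 0.634 = 0, so x* = 0.634/0.0087 = 72.9.
Set dx/dt = 0 with x > 0: 1.03 - 0.0152y = 0, so y* = 1.03/0.0152 = 67.8.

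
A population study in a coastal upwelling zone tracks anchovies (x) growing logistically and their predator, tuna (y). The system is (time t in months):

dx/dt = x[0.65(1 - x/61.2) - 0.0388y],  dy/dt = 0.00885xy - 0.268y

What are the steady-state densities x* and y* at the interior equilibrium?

x* ≈ 30.3, y* ≈ 8.46

From dy/dt = 0 with y > 0: 0.00885x* = 0.268, so x* = 30.3.
Substitute into dx/dt = 0: 0.65(1 - 30.3/61.2) = 0.0388y*.
The bracket is 0.505, giving y* = 0.328/0.0388 = 8.46.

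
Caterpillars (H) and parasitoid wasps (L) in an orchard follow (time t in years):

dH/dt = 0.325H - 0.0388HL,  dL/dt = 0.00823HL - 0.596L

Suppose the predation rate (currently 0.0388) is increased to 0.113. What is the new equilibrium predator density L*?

L* ≈ 2.88

At the interior fixed point, setting dH/dt = 0 with H > 0 fixes L* = (prey growth rate)/(HL coefficient) — independent of the other coefficients.
With the change, L* = 0.325/0.113 = 2.88; it falls from 8.38.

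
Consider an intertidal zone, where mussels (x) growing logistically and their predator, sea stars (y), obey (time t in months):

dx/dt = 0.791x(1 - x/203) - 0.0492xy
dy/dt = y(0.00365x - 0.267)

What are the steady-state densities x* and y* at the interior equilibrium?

x* ≈ 73.2, y* ≈ 10.3

From dy/dt = 0 with y > 0: 0.00365x* = 0.267, so x* = 73.2.
Substitute into dx/dt = 0: 0.791(1 - 73.2/203) = 0.0492y*.
The bracket is 0.64, giving y* = 0.506/0.0492 = 10.3.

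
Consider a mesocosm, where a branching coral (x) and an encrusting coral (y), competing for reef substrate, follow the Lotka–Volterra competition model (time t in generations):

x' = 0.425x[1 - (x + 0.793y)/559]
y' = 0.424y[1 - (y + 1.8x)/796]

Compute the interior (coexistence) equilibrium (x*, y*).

x* ≈ 169, y* ≈ 492

Setting both brackets to zero gives the nullclines x + 0.793y = 559 and 1.8x + y = 796.
Substituting y = 796 - 1.8x into the first: x(1 - 0.793·1.8) = 559 - 0.793·796.
So x* = -72.2/-0.427 = 169, and then y* = 796 - 1.8·169 = 492.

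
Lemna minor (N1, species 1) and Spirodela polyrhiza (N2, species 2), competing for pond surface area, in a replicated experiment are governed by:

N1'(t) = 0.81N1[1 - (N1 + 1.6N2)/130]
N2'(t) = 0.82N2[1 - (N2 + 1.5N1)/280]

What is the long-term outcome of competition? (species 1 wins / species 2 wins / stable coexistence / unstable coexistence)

Compare the nullcline intercepts: K1/α12 = 130/1.6 = 81.2 < K2 = 280; K2/α21 = 280/1.5 = 187 > K1 = 130.
Since the inequalities point opposite ways, species 2 can invade but species 1 cannot.

species 2 excludes species 1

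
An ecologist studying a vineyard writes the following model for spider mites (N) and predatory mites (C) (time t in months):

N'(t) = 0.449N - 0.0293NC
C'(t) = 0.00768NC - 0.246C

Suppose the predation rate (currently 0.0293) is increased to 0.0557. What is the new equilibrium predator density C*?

C* ≈ 8.06

At the interior fixed point, setting dN/dt = 0 with N > 0 fixes C* = (prey growth rate)/(NC coefficient) — independent of the other coefficients.
With the change, C* = 0.449/0.0557 = 8.06; it falls from 15.3.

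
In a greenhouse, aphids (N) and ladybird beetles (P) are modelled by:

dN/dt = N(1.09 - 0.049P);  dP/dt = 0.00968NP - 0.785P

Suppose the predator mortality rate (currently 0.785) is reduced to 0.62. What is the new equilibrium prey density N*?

At the interior fixed point, setting dP/dt = 0 with P > 0 fixes N* = (predator death rate)/(NP coefficient) — independent of the other coefficients.
With the change, N* = 0.62/0.00968 = 64; it falls from 81.1.

N* ≈ 64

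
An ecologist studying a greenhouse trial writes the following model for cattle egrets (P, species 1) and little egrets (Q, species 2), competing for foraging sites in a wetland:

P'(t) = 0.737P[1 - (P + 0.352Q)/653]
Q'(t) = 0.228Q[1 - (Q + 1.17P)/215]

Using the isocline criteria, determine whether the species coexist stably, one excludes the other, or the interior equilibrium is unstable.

species 1 excludes species 2

Compare the nullcline intercepts: K1/α12 = 653/0.352 = 1860 > K2 = 215; K2/α21 = 215/1.17 = 184 < K1 = 653.
Since the inequalities point opposite ways, species 1 can invade but species 2 cannot.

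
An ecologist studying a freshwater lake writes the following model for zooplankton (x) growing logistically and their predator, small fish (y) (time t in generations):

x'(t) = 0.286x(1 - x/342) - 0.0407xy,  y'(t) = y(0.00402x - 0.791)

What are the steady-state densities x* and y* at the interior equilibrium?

x* ≈ 197, y* ≈ 2.98

From dy/dt = 0 with y > 0: 0.00402x* = 0.791, so x* = 197.
Substitute into dx/dt = 0: 0.286(1 - 197/342) = 0.0407y*.
The bracket is 0.425, giving y* = 0.121/0.0407 = 2.98.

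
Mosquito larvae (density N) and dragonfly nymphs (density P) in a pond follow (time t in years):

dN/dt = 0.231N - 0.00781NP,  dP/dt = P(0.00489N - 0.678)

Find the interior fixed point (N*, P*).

Set dP/dt = 0 with P > 0: 0.00489N - 0.678 = 0, so N* = 0.678/0.00489 = 139.
Set dN/dt = 0 with N > 0: 0.231 - 0.00781P = 0, so P* = 0.231/0.00781 = 29.6.

N* ≈ 139, P* ≈ 29.6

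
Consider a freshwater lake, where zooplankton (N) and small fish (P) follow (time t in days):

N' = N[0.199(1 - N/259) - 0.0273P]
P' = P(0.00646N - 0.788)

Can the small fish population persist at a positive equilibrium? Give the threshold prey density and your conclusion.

Threshold N = 122; K > 122, so yes, the predator persists.

The predator equation gives dP/dt > 0 only when N > 0.788/0.00646 = 122.
Without the predator, N → K = 259. Since 259 > 122, the predator can invade and persist.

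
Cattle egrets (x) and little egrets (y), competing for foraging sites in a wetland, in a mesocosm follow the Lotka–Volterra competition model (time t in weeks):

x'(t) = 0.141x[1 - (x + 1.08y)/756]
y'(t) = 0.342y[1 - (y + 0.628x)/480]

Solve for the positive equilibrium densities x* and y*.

x* ≈ 738, y* ≈ 16.3

Setting both brackets to zero gives the nullclines x + 1.08y = 756 and 0.628x + y = 480.
Substituting y = 480 - 0.628x into the first: x(1 - 1.08·0.628) = 756 - 1.08·480.
So x* = 238/0.322 = 738, and then y* = 480 - 0.628·738 = 16.3.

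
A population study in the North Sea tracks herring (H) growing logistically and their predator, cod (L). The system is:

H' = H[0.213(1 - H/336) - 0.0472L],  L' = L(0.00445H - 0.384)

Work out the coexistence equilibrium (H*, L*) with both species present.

H* ≈ 86.3, L* ≈ 3.35

From dL/dt = 0 with L > 0: 0.00445H* = 0.384, so H* = 86.3.
Substitute into dH/dt = 0: 0.213(1 - 86.3/336) = 0.0472L*.
The bracket is 0.743, giving L* = 0.158/0.0472 = 3.35.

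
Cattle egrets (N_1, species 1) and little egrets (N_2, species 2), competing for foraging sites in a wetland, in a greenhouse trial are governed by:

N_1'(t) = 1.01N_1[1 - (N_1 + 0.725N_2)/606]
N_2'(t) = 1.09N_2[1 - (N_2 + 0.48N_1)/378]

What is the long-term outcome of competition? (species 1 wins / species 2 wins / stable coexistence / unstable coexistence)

stable coexistence

Compare the nullcline intercepts: K1/α12 = 606/0.725 = 836 > K2 = 378; K2/α21 = 378/0.48 = 788 > K1 = 606.
Since both inequalities hold, each species can invade when rare, so the interior equilibrium is stable.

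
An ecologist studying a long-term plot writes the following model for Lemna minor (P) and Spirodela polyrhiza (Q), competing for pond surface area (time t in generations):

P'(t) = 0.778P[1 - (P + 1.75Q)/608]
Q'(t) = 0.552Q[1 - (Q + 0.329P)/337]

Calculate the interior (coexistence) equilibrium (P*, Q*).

P* ≈ 43, Q* ≈ 323

Setting both brackets to zero gives the nullclines P + 1.75Q = 608 and 0.329P + Q = 337.
Substituting Q = 337 - 0.329P into the first: P(1 - 1.75·0.329) = 608 - 1.75·337.
So P* = 18.2/0.424 = 43, and then Q* = 337 - 0.329·43 = 323.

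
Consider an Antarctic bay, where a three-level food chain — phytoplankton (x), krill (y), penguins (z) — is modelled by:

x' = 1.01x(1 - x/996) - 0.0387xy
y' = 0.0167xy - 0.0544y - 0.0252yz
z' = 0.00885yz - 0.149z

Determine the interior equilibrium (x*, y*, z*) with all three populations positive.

x* ≈ 353, y* ≈ 16.8, z* ≈ 232

From dz/dt = 0: 0.00885y* = 0.149, so y* = 16.8.
From dx/dt = 0: 1.01(1 - x*/996) = 0.0387·16.8, giving x* = 996·(1 - 0.645) = 353.
From dy/dt = 0: 0.0167·353 - 0.0544 = 0.0252z*, so z* = 5.85/0.0252 = 232.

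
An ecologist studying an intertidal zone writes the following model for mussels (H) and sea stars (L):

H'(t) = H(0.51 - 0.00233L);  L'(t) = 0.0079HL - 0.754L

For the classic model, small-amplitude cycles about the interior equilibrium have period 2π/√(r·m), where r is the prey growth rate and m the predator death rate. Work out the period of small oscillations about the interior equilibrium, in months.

T ≈ 10.1 months

Here r = 0.51 and m = 0.754, so r·m = 0.385.
ω = √0.385 = 0.62 per month, hence T = 2π/ω ≈ 10.1 months.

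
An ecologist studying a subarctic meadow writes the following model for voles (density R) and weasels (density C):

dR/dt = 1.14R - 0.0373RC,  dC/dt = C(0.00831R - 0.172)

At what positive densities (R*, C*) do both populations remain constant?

R* ≈ 20.7, C* ≈ 30.6

Set dC/dt = 0 with C > 0: 0.00831R - 0.172 = 0, so R* = 0.172/0.00831 = 20.7.
Set dR/dt = 0 with R > 0: 1.14 - 0.0373C = 0, so C* = 1.14/0.0373 = 30.6.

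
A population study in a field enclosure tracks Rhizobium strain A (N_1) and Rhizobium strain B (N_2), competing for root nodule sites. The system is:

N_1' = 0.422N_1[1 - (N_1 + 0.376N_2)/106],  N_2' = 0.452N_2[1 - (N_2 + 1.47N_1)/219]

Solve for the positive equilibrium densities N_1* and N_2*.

N_1* ≈ 52.9, N_2* ≈ 141

Setting both brackets to zero gives the nullclines N_1 + 0.376N_2 = 106 and 1.47N_1 + N_2 = 219.
Substituting N_2 = 219 - 1.47N_1 into the first: N_1(1 - 0.376·1.47) = 106 - 0.376·219.
So N_1* = 23.7/0.447 = 52.9, and then N_2* = 219 - 1.47·52.9 = 141.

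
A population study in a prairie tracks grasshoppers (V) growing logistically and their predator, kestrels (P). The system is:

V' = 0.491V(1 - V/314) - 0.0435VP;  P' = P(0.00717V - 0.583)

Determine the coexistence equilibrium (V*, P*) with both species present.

V* ≈ 81.3, P* ≈ 8.36

From dP/dt = 0 with P > 0: 0.00717V* = 0.583, so V* = 81.3.
Substitute into dV/dt = 0: 0.491(1 - 81.3/314) = 0.0435P*.
The bracket is 0.741, giving P* = 0.364/0.0435 = 8.36.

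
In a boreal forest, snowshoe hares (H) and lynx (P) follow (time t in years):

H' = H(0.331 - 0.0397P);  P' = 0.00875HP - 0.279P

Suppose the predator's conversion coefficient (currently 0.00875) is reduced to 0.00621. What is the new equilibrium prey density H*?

At the interior fixed point, setting dP/dt = 0 with P > 0 fixes H* = (predator death rate)/(HP coefficient) — independent of the other coefficients.
With the change, H* = 0.279/0.00621 = 44.9; it rises from 31.9.

H* ≈ 44.9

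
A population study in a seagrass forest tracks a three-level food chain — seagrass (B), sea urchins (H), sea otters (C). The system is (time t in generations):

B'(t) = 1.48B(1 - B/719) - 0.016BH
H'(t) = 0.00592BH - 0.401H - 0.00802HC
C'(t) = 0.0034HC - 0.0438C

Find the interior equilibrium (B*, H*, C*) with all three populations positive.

From dC/dt = 0: 0.0034H* = 0.0438, so H* = 12.9.
From dB/dt = 0: 1.48(1 - B*/719) = 0.016·12.9, giving B* = 719·(1 - 0.139) = 619.
From dH/dt = 0: 0.00592·619 - 0.401 = 0.00802C*, so C* = 3.26/0.00802 = 407.

B* ≈ 619, H* ≈ 12.9, C* ≈ 407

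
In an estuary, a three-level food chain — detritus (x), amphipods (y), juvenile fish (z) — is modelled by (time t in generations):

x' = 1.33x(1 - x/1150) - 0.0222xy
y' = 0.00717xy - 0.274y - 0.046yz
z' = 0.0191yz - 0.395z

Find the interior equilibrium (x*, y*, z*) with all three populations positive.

x* ≈ 753, y* ≈ 20.7, z* ≈ 111

From dz/dt = 0: 0.0191y* = 0.395, so y* = 20.7.
From dx/dt = 0: 1.33(1 - x*/1150) = 0.0222·20.7, giving x* = 1150·(1 - 0.345) = 753.
From dy/dt = 0: 0.00717·753 - 0.274 = 0.046z*, so z* = 5.13/0.046 = 111.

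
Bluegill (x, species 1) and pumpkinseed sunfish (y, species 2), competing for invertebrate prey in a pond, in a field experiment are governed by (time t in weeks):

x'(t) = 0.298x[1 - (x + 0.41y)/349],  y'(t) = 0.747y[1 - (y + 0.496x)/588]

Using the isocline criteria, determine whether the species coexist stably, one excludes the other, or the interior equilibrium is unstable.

stable coexistence

Compare the nullcline intercepts: K1/α12 = 349/0.41 = 851 > K2 = 588; K2/α21 = 588/0.496 = 1190 > K1 = 349.
Since both inequalities hold, each species can invade when rare, so the interior equilibrium is stable.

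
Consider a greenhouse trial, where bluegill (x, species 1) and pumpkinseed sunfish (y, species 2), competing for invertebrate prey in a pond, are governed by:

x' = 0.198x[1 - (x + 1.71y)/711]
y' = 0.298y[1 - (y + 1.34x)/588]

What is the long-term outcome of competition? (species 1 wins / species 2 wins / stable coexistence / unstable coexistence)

Compare the nullcline intercepts: K1/α12 = 711/1.71 = 416 < K2 = 588; K2/α21 = 588/1.34 = 439 < K1 = 711.
Since both are reversed, neither can invade when rare; the interior point is a saddle.

unstable coexistence (outcome depends on initial conditions)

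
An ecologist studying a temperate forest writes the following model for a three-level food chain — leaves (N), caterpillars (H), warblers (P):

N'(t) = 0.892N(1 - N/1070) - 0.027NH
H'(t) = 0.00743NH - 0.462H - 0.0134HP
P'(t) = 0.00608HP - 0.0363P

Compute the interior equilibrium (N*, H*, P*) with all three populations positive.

From dP/dt = 0: 0.00608H* = 0.0363, so H* = 5.97.
From dN/dt = 0: 0.892(1 - N*/1070) = 0.027·5.97, giving N* = 1070·(1 - 0.181) = 877.
From dH/dt = 0: 0.00743·877 - 0.462 = 0.0134P*, so P* = 6.05/0.0134 = 452.

N* ≈ 877, H* ≈ 5.97, P* ≈ 452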